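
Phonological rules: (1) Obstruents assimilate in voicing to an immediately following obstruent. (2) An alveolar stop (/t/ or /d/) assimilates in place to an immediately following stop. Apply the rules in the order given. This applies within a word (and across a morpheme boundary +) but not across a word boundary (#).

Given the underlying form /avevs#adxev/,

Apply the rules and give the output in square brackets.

Rule 1: /v/ before /s/ (voiceless) → [f]
Rule 1: /d/ before /x/ (voiceless) → [t]
After rule 1: avefs#atxev
Rule 2: no segment meets the rule's conditions; no change.

[avefs#atxev]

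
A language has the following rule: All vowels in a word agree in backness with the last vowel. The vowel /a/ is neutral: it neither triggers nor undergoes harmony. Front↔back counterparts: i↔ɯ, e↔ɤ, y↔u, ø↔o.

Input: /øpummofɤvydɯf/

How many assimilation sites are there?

/ø/ harmonizes with /ɯ/ ([+back]) → [o]
/y/ harmonizes with /ɯ/ ([+back]) → [u]
2 segments change.

2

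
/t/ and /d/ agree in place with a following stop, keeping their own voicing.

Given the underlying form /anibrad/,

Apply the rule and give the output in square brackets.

no segment meets the rule's conditions; no change.

[anibrad]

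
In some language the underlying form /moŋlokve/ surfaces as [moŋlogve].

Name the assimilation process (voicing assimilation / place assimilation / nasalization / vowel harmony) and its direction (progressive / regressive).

/k/→[g].
Each target copies a feature from the following segment, so the direction is regressive.

voicing assimilation, regressive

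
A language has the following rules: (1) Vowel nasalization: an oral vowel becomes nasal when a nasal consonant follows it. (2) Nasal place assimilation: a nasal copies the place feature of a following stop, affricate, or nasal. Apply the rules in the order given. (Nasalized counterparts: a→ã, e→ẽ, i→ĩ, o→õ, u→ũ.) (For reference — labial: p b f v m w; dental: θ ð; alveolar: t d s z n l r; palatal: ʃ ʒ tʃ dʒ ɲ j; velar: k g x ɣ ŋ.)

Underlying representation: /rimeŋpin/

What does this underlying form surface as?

[rĩmẽmpĩn]

Rule 1: /i/ before nasal /m/ → [ĩ]
Rule 1: /e/ before nasal /ŋ/ → [ẽ]
Rule 1: /i/ before nasal /n/ → [ĩ]
After rule 1: rĩmẽŋpĩn
Rule 2: /ŋ/ before /p/ (labial) → [m]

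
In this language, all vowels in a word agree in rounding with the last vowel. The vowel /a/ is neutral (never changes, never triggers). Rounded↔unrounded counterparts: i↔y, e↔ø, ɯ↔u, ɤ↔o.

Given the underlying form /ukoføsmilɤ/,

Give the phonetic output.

[ɯkɤfesmilɤ]

/u/ harmonizes with /ɤ/ ([-round]) → [ɯ]
/o/ harmonizes with /ɤ/ ([-round]) → [ɤ]
/ø/ harmonizes with /ɤ/ ([-round]) → [e]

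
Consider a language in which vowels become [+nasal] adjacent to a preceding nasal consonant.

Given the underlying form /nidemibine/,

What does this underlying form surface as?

[nĩdemĩbinẽ]

/i/ after nasal /n/ → [ĩ]
/i/ after nasal /m/ → [ĩ]
/e/ after nasal /n/ → [ẽ]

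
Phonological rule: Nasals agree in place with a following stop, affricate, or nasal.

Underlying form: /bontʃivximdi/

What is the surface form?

/n/ before /tʃ/ (palatal) → [ɲ]
/m/ before /d/ (alveolar) → [n]

[boɲtʃivxindi]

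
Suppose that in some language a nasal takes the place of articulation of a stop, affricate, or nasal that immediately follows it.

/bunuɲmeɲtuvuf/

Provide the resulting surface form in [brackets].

/ɲ/ before /m/ (labial) → [m]
/ɲ/ before /t/ (alveolar) → [n]

[bunummentuvuf]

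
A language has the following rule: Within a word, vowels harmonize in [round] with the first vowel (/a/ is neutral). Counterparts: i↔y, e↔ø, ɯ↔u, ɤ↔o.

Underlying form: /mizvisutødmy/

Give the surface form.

/u/ harmonizes with /i/ ([-round]) → [ɯ]
/ø/ harmonizes with /i/ ([-round]) → [e]
/y/ harmonizes with /i/ ([-round]) → [i]

[mizvisɯtedmi]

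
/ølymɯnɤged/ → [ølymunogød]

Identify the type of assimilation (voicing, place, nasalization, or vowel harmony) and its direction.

vowel harmony, progressive

/ɯ/→[u] /ɤ/→[o] /e/→[ø].
Vowels agree with the first vowel, so the harmony is progressive.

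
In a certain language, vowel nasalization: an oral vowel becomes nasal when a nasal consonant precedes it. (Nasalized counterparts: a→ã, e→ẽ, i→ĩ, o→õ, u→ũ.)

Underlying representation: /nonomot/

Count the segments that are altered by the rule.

/o/ after nasal /n/ → [õ]
/o/ after nasal /n/ → [õ]
/o/ after nasal /m/ → [õ]
3 segments change.

3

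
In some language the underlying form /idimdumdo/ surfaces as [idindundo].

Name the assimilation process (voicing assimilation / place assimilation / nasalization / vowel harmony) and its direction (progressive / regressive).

/m/→[n] /m/→[n].
Each target copies a feature from the following segment, so the direction is regressive.

place assimilation, regressive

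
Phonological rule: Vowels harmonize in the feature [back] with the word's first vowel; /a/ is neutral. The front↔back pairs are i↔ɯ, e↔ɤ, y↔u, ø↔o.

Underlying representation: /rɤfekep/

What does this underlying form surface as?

[rɤfɤkɤp]

/e/ harmonizes with /ɤ/ ([+back]) → [ɤ]
/e/ harmonizes with /ɤ/ ([+back]) → [ɤ]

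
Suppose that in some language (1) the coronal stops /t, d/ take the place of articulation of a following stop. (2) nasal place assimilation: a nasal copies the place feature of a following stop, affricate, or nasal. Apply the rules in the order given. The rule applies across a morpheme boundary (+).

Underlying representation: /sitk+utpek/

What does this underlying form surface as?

[sikk+uppek]

Rule 1: /t/ before /k/ (velar) → [k]
Rule 1: /t/ before /p/ (labial) → [p]
After rule 1: sikk+uppek
Rule 2: no segment meets the rule's conditions; no change.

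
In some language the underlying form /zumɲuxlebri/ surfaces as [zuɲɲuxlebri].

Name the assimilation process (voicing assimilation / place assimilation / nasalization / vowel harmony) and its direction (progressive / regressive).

/m/→[ɲ].
Each target copies a feature from the following segment, so the direction is regressive.

place assimilation, regressive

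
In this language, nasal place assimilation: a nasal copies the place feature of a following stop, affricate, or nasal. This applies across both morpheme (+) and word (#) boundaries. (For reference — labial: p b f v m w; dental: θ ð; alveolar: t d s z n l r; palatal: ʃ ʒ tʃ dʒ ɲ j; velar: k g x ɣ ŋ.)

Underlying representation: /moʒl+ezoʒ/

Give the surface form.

[moʒl+ezoʒ]

no segment meets the rule's conditions; no change.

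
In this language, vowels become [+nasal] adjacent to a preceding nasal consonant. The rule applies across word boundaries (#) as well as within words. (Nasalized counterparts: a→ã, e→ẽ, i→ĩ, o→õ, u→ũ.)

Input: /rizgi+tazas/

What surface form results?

no segment meets the rule's conditions; no change.

[rizgi+tazas]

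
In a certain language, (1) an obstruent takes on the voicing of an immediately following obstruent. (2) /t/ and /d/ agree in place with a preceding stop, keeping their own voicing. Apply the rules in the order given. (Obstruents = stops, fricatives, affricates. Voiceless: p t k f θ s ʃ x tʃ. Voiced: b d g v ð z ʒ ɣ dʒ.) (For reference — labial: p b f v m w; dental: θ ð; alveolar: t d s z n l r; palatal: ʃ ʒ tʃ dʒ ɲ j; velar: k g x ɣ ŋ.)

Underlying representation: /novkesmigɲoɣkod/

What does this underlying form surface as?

Rule 1: /v/ before /k/ (voiceless) → [f]
Rule 1: /ɣ/ before /k/ (voiceless) → [x]
After rule 1: nofkesmigɲoxkod
Rule 2: no segment meets the rule's conditions; no change.

[nofkesmigɲoxkod]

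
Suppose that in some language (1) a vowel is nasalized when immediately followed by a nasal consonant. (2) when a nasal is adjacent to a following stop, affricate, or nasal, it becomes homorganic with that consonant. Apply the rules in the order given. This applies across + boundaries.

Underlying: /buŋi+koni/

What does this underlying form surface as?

Rule 1: /u/ before nasal /ŋ/ → [ũ]
Rule 1: /o/ before nasal /n/ → [õ]
After rule 1: bũŋi+kõni
Rule 2: no segment meets the rule's conditions; no change.

[bũŋi+kõni]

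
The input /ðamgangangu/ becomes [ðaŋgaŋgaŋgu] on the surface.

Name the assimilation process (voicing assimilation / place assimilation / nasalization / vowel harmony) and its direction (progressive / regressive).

/m/→[ŋ] /n/→[ŋ] /n/→[ŋ].
Each target copies a feature from the following segment, so the direction is regressive.

place assimilation, regressive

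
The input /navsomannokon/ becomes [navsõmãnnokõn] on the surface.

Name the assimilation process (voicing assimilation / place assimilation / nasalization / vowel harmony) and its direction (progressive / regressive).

/o/→[õ] /a/→[ã] /o/→[õ].
Each target copies a feature from the following segment, so the direction is regressive.

nasalization, regressive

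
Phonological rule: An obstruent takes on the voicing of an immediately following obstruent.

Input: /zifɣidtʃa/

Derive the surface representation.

/f/ before /ɣ/ (voiced) → [v]
/d/ before /tʃ/ (voiceless) → [t]

[zivɣittʃa]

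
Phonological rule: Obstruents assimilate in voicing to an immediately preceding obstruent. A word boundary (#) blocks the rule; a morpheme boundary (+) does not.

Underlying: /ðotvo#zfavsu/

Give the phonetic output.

/v/ after /t/ (voiceless) → [f]
/f/ after /z/ (voiced) → [v]
/s/ after /v/ (voiced) → [z]

[ðotfo#zvavzu]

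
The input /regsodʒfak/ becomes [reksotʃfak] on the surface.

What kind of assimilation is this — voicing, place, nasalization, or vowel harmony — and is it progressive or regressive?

voicing assimilation, regressive

/g/→[k] /dʒ/→[tʃ].
Each target copies a feature from the following segment, so the direction is regressive.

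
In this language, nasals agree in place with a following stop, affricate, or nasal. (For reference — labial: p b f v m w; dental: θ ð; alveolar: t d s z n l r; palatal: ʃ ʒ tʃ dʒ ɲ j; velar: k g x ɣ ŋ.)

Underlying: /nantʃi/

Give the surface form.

[naɲtʃi]

/n/ before /tʃ/ (palatal) → [ɲ]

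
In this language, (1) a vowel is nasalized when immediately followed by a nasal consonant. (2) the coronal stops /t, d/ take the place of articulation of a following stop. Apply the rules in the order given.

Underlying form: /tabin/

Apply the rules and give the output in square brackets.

[tabĩn]

Rule 1: /i/ before nasal /n/ → [ĩ]
After rule 1: tabĩn
Rule 2: no segment meets the rule's conditions; no change.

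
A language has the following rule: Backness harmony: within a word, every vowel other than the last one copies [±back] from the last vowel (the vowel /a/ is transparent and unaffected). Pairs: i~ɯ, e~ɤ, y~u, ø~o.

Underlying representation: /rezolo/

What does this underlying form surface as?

[rɤzolo]

/e/ harmonizes with /o/ ([+back]) → [ɤ]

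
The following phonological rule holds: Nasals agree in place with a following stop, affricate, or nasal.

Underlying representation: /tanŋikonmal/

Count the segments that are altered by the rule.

/n/ before /ŋ/ (velar) → [ŋ]
/n/ before /m/ (labial) → [m]
2 segments change.

2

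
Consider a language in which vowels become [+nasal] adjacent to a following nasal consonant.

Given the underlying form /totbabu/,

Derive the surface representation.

no segment meets the rule's conditions; no change.

[totbabu]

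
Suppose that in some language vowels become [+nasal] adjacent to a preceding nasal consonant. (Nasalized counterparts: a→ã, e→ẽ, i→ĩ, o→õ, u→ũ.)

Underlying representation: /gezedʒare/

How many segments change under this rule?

0

No segment meets the rule's conditions.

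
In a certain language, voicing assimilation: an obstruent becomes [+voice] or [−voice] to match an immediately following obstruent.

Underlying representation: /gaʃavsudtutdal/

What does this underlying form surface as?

[gaʃafsuttuddal]

/v/ before /s/ (voiceless) → [f]
/d/ before /t/ (voiceless) → [t]
/t/ before /d/ (voiced) → [d]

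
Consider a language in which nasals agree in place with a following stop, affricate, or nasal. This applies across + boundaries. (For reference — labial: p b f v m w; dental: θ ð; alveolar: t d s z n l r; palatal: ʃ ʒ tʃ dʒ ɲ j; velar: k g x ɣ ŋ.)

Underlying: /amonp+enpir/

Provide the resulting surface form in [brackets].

/n/ before /p/ (labial) → [m]
/n/ before /p/ (labial) → [m]

[amomp+empir]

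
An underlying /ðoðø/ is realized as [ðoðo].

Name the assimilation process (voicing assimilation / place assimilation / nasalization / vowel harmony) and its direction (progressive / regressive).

vowel harmony, progressive

/ø/→[o].
Vowels agree with the first vowel, so the harmony is progressive.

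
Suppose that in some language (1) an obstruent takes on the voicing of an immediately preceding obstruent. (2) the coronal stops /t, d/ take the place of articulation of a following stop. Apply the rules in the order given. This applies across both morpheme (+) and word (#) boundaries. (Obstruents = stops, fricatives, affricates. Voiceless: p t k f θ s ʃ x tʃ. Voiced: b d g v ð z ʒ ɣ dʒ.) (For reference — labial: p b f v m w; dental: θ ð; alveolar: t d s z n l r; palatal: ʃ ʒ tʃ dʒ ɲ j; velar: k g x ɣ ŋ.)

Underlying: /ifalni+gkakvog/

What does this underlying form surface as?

[ifalni+ggakfog]

Rule 1: /k/ after /g/ (voiced) → [g]
Rule 1: /v/ after /k/ (voiceless) → [f]
After rule 1: ifalni+ggakfog
Rule 2: no segment meets the rule's conditions; no change.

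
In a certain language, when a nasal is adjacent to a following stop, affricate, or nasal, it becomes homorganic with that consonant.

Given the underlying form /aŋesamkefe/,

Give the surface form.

/m/ before /k/ (velar) → [ŋ]

[aŋesaŋkefe]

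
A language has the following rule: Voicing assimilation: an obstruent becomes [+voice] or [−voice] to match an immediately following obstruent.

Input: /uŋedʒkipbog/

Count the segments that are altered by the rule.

/dʒ/ before /k/ (voiceless) → [tʃ]
/p/ before /b/ (voiced) → [b]
2 segments change.

2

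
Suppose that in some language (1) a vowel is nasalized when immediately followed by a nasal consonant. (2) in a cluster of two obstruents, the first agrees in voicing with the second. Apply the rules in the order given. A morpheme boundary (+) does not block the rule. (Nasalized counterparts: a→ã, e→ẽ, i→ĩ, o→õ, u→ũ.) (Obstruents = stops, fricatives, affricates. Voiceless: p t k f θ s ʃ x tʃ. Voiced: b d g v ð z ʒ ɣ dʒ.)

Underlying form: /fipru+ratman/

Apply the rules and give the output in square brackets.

[fipru+ratmãn]

Rule 1: /a/ before nasal /n/ → [ã]
After rule 1: fipru+ratmãn
Rule 2: no segment meets the rule's conditions; no change.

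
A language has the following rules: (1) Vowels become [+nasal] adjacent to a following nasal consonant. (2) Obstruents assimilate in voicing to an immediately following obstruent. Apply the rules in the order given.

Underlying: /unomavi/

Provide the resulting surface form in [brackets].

Rule 1: /u/ before nasal /n/ → [ũ]
Rule 1: /o/ before nasal /m/ → [õ]
After rule 1: ũnõmavi
Rule 2: no segment meets the rule's conditions; no change.

[ũnõmavi]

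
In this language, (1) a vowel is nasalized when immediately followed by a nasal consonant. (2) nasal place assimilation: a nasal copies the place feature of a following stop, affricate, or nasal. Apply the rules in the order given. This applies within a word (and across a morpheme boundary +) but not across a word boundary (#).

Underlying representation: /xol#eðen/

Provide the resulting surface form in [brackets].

Rule 1: /e/ before nasal /n/ → [ẽ]
After rule 1: xol#eðẽn
Rule 2: no segment meets the rule's conditions; no change.

[xol#eðẽn]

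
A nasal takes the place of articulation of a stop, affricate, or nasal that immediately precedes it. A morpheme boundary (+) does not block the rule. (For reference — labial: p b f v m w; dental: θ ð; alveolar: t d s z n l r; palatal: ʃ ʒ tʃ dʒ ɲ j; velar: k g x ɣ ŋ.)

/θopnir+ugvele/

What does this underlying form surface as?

/n/ after /p/ (labial) → [m]

[θopmir+ugvele]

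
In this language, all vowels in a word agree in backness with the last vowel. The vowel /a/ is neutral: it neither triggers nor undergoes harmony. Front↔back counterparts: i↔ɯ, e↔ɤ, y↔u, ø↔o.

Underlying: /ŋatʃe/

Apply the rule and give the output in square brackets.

[ŋatʃe]

no segment meets the rule's conditions; no change.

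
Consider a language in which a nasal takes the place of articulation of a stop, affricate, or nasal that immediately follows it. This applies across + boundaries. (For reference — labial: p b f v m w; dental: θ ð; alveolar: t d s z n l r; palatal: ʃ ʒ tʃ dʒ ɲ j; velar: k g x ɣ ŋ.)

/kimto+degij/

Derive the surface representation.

/m/ before /t/ (alveolar) → [n]

[kinto+degij]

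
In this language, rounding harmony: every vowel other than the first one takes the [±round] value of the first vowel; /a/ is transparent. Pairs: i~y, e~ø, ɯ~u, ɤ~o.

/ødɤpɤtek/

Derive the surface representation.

[ødopotøk]

/ɤ/ harmonizes with /ø/ ([+round]) → [o]
/ɤ/ harmonizes with /ø/ ([+round]) → [o]
/e/ harmonizes with /ø/ ([+round]) → [ø]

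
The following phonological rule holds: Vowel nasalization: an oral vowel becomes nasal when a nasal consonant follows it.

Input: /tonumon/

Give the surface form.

[tõnũmõn]

/o/ before nasal /n/ → [õ]
/u/ before nasal /m/ → [ũ]
/o/ before nasal /n/ → [õ]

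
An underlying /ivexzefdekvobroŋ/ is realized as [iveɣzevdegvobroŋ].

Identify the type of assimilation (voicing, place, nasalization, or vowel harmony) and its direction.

/x/→[ɣ] /f/→[v] /k/→[g].
Each target copies a feature from the following segment, so the direction is regressive.

voicing assimilation, regressive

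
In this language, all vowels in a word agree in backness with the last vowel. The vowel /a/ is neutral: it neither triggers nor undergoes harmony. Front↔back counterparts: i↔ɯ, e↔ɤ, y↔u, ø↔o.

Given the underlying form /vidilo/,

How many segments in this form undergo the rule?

/i/ harmonizes with /o/ ([+back]) → [ɯ]
/i/ harmonizes with /o/ ([+back]) → [ɯ]
2 segments change.

2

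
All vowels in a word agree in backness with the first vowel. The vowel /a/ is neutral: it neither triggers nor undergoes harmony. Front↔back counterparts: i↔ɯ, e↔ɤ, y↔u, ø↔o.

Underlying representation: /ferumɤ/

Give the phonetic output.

/u/ harmonizes with /e/ ([-back]) → [y]
/ɤ/ harmonizes with /e/ ([-back]) → [e]

[feryme]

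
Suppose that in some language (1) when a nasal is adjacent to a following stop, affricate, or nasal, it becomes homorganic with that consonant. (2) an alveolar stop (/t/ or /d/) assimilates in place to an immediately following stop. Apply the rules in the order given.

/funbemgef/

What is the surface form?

[fumbeŋgef]

Rule 1: /n/ before /b/ (labial) → [m]
Rule 1: /m/ before /g/ (velar) → [ŋ]
After rule 1: fumbeŋgef
Rule 2: no segment meets the rule's conditions; no change.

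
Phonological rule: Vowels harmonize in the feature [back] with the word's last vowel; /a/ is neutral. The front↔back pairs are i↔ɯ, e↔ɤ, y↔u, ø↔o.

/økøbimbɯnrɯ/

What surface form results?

[okobɯmbɯnrɯ]

/ø/ harmonizes with /ɯ/ ([+back]) → [o]
/ø/ harmonizes with /ɯ/ ([+back]) → [o]
/i/ harmonizes with /ɯ/ ([+back]) → [ɯ]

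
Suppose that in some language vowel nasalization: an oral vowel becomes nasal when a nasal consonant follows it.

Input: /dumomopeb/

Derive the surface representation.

/u/ before nasal /m/ → [ũ]
/o/ before nasal /m/ → [õ]

[dũmõmopeb]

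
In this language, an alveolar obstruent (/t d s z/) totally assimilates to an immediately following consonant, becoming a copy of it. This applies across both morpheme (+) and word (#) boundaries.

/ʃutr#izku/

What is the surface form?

/t/ before /r/ → [r] (total assimilation)
/z/ before /k/ → [k] (total assimilation)

[ʃurr#ikku]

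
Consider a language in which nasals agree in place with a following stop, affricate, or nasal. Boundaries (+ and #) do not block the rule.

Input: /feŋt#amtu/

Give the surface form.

/ŋ/ before /t/ (alveolar) → [n]
/m/ before /t/ (alveolar) → [n]

[fent#antu]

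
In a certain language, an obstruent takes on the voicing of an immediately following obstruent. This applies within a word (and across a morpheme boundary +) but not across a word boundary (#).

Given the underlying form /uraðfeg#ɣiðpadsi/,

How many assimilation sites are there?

3

/ð/ before /f/ (voiceless) → [θ]
/ð/ before /p/ (voiceless) → [θ]
/d/ before /s/ (voiceless) → [t]
3 segments change.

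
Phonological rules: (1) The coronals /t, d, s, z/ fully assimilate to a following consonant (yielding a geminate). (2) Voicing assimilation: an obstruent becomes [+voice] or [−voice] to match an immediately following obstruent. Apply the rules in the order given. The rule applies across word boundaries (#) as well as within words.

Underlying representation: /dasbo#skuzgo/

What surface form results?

[dabbo#kkuggo]

Rule 1: /s/ before /b/ → [b] (total assimilation)
Rule 1: /s/ before /k/ → [k] (total assimilation)
Rule 1: /z/ before /g/ → [g] (total assimilation)
After rule 1: dabbo#kkuggo
Rule 2: no segment meets the rule's conditions; no change.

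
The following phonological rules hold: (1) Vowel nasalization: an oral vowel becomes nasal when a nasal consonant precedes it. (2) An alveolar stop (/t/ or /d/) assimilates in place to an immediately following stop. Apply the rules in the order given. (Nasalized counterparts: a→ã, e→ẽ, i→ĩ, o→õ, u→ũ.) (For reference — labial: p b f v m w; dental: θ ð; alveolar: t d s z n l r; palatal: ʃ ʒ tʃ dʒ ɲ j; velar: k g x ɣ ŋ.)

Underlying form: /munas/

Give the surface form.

Rule 1: /u/ after nasal /m/ → [ũ]
Rule 1: /a/ after nasal /n/ → [ã]
After rule 1: mũnãs
Rule 2: no segment meets the rule's conditions; no change.

[mũnãs]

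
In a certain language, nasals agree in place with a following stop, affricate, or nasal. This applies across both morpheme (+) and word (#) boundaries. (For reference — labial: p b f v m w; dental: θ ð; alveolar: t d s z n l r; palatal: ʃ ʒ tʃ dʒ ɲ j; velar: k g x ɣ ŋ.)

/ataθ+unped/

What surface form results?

[ataθ+umped]

/n/ before /p/ (labial) → [m]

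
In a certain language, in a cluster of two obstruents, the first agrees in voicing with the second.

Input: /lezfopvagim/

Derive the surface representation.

[lesfobvagim]

/z/ before /f/ (voiceless) → [s]
/p/ before /v/ (voiced) → [b]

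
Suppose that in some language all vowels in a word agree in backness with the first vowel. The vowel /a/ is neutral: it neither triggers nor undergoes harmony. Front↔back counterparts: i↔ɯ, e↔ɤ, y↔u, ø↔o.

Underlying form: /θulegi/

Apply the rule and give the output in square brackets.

[θulɤgɯ]

/e/ harmonizes with /u/ ([+back]) → [ɤ]
/i/ harmonizes with /u/ ([+back]) → [ɯ]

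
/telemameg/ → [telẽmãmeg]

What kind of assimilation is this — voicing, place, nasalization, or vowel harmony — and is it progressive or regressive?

nasalization, regressive

/e/→[ẽ] /a/→[ã].
Each target copies a feature from the following segment, so the direction is regressive.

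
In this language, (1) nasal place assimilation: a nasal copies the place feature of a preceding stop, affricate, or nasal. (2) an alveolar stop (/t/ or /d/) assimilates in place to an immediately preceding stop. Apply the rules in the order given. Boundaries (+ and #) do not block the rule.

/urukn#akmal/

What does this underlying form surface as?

Rule 1: /n/ after /k/ (velar) → [ŋ]
Rule 1: /m/ after /k/ (velar) → [ŋ]
After rule 1: urukŋ#akŋal
Rule 2: no segment meets the rule's conditions; no change.

[urukŋ#akŋal]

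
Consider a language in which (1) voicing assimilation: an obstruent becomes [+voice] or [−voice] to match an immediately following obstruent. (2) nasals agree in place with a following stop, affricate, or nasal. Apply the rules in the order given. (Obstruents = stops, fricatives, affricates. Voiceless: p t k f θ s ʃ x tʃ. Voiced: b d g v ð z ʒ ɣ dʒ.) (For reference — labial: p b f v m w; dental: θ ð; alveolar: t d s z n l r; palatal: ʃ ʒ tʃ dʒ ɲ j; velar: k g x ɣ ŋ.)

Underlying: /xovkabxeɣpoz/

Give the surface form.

[xofkapxexpoz]

Rule 1: /v/ before /k/ (voiceless) → [f]
Rule 1: /b/ before /x/ (voiceless) → [p]
Rule 1: /ɣ/ before /p/ (voiceless) → [x]
After rule 1: xofkapxexpoz
Rule 2: no segment meets the rule's conditions; no change.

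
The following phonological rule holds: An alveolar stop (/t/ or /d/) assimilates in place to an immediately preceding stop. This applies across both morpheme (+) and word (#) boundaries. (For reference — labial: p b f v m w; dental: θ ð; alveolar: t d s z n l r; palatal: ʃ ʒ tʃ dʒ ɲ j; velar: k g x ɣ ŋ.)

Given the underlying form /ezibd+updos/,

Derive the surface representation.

/d/ after /b/ (labial) → [b]
/d/ after /p/ (labial) → [b]

[ezibb+upbos]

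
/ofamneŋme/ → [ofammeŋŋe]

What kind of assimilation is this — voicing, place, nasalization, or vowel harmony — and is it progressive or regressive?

/n/→[m] /m/→[ŋ].
Each target copies a feature from the preceding segment, so the direction is progressive.

place assimilation, progressive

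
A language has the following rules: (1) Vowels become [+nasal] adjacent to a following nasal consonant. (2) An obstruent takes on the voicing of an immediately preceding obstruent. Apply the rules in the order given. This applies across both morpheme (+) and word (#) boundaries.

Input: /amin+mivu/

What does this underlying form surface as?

Rule 1: /a/ before nasal /m/ → [ã]
Rule 1: /i/ before nasal /n/ → [ĩ]
After rule 1: ãmĩn+mivu
Rule 2: no segment meets the rule's conditions; no change.

[ãmĩn+mivu]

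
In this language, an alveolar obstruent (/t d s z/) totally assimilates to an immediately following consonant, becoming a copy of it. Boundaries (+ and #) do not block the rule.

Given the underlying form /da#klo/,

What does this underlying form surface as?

[da#klo]

no segment meets the rule's conditions; no change.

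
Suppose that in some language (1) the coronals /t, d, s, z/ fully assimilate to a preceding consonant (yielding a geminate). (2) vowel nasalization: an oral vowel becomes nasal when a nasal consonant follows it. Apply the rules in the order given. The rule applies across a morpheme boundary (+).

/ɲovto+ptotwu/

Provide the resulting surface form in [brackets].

[ɲovvo+ppotwu]

Rule 1: /t/ after /v/ → [v] (total assimilation)
Rule 1: /t/ after /p/ → [p] (total assimilation)
After rule 1: ɲovvo+ppotwu
Rule 2: no segment meets the rule's conditions; no change.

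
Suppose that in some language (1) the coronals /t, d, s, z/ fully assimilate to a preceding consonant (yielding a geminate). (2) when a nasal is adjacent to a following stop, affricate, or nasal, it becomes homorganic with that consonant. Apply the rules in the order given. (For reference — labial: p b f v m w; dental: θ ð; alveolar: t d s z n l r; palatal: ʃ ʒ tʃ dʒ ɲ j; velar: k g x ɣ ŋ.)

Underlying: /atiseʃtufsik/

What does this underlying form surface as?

Rule 1: /t/ after /ʃ/ → [ʃ] (total assimilation)
Rule 1: /s/ after /f/ → [f] (total assimilation)
After rule 1: atiseʃʃuffik
Rule 2: no segment meets the rule's conditions; no change.

[atiseʃʃuffik]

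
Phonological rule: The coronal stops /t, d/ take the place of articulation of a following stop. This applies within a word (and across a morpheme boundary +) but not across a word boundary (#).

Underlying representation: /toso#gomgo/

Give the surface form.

[toso#gomgo]

no segment meets the rule's conditions; no change.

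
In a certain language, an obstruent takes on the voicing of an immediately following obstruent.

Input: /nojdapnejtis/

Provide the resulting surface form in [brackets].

no segment meets the rule's conditions; no change.

[nojdapnejtis]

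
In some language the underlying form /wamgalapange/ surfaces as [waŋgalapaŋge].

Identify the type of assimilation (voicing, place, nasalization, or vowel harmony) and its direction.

/m/→[ŋ] /n/→[ŋ].
Each target copies a feature from the following segment, so the direction is regressive.

place assimilation, regressive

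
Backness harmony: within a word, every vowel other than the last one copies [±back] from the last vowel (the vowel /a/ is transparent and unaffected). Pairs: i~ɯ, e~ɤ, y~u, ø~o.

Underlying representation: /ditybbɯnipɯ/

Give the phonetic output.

/i/ harmonizes with /ɯ/ ([+back]) → [ɯ]
/y/ harmonizes with /ɯ/ ([+back]) → [u]
/i/ harmonizes with /ɯ/ ([+back]) → [ɯ]

[dɯtubbɯnɯpɯ]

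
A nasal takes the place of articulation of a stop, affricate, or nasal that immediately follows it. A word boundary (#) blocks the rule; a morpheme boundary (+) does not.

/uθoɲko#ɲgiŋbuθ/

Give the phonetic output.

[uθoŋko#ŋgimbuθ]

/ɲ/ before /k/ (velar) → [ŋ]
/ɲ/ before /g/ (velar) → [ŋ]
/ŋ/ before /b/ (labial) → [m]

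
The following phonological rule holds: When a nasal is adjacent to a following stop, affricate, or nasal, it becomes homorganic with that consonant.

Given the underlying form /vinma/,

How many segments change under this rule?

1

/n/ before /m/ (labial) → [m]
1 segment changes.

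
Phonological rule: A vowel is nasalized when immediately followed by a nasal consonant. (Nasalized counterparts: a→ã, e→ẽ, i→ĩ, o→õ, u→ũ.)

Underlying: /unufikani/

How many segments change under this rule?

/u/ before nasal /n/ → [ũ]
/a/ before nasal /n/ → [ã]
2 segments change.

2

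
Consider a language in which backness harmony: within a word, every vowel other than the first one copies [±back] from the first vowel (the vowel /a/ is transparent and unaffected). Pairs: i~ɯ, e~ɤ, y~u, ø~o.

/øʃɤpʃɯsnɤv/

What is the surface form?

[øʃepʃisnev]

/ɤ/ harmonizes with /ø/ ([-back]) → [e]
/ɯ/ harmonizes with /ø/ ([-back]) → [i]
/ɤ/ harmonizes with /ø/ ([-back]) → [e]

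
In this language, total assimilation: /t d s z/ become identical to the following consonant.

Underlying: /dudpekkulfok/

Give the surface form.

[duppekkulfok]

/d/ before /p/ → [p] (total assimilation)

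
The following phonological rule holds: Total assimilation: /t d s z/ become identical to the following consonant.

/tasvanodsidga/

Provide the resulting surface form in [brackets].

[tavvanossigga]

/s/ before /v/ → [v] (total assimilation)
/d/ before /s/ → [s] (total assimilation)
/d/ before /g/ → [g] (total assimilation)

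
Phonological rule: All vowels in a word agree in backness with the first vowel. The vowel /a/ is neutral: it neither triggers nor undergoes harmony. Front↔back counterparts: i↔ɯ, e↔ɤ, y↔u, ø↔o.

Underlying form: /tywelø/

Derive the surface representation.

no segment meets the rule's conditions; no change.

[tywelø]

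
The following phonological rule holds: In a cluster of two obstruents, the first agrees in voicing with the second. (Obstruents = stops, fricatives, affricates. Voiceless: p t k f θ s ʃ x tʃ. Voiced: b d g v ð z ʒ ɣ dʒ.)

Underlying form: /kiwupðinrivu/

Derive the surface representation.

/p/ before /ð/ (voiced) → [b]

[kiwubðinrivu]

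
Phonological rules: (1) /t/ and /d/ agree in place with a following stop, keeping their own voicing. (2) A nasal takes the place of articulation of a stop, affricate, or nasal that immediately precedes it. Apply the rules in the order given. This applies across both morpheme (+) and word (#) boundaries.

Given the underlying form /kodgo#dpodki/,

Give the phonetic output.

[koggo#bpogki]

Rule 1: /d/ before /g/ (velar) → [g]
Rule 1: /d/ before /p/ (labial) → [b]
Rule 1: /d/ before /k/ (velar) → [g]
After rule 1: koggo#bpogki
Rule 2: no segment meets the rule's conditions; no change.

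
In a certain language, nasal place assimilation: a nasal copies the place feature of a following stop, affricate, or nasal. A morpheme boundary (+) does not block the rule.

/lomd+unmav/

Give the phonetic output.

/m/ before /d/ (alveolar) → [n]
/n/ before /m/ (labial) → [m]

[lond+ummav]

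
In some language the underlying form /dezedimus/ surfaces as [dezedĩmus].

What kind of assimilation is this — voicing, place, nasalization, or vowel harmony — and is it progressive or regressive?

nasalization, regressive

/i/→[ĩ].
Each target copies a feature from the following segment, so the direction is regressive.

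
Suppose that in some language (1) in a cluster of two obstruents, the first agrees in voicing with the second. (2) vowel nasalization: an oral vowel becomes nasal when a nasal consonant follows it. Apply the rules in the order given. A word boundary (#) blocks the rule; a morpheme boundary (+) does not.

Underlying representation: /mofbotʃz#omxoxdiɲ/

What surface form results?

Rule 1: /f/ before /b/ (voiced) → [v]
Rule 1: /tʃ/ before /z/ (voiced) → [dʒ]
Rule 1: /x/ before /d/ (voiced) → [ɣ]
After rule 1: movbodʒz#omxoɣdiɲ
Rule 2: /o/ before nasal /m/ → [õ]
Rule 2: /i/ before nasal /ɲ/ → [ĩ]

[movbodʒz#õmxoɣdĩɲ]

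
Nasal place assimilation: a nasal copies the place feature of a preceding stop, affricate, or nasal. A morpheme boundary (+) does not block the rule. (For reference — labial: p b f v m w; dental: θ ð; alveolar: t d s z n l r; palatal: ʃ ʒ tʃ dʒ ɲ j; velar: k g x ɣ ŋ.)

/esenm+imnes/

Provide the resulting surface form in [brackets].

/m/ after /n/ (alveolar) → [n]
/n/ after /m/ (labial) → [m]

[esenn+immes]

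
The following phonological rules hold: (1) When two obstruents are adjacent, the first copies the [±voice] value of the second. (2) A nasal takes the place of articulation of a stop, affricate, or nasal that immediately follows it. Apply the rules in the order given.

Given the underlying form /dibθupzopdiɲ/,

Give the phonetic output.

Rule 1: /b/ before /θ/ (voiceless) → [p]
Rule 1: /p/ before /z/ (voiced) → [b]
Rule 1: /p/ before /d/ (voiced) → [b]
After rule 1: dipθubzobdiɲ
Rule 2: no segment meets the rule's conditions; no change.

[dipθubzobdiɲ]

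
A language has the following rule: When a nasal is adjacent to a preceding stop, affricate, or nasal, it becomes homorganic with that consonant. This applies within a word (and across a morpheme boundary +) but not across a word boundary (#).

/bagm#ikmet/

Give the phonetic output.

/m/ after /g/ (velar) → [ŋ]
/m/ after /k/ (velar) → [ŋ]

[bagŋ#ikŋet]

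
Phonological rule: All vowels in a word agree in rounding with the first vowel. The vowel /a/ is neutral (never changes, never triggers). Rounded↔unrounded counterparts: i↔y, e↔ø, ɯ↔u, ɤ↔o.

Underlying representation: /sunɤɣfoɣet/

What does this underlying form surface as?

[sunoɣfoɣøt]

/ɤ/ harmonizes with /u/ ([+round]) → [o]
/e/ harmonizes with /u/ ([+round]) → [ø]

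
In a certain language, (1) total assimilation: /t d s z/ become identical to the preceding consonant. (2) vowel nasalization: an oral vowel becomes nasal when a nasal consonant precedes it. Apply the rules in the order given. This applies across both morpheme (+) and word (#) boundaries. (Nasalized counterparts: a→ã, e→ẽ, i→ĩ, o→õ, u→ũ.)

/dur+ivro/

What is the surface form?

Rule 1: no segment meets the rule's conditions; no change.
After rule 1: dur+ivro
Rule 2: no segment meets the rule's conditions; no change.

[dur+ivro]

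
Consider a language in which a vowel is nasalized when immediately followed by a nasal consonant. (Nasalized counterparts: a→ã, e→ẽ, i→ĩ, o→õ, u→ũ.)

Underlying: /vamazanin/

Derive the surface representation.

[vãmazãnĩn]

/a/ before nasal /m/ → [ã]
/a/ before nasal /n/ → [ã]
/i/ before nasal /n/ → [ĩ]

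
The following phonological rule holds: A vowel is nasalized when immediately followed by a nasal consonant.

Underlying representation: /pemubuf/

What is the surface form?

[pẽmubuf]

/e/ before nasal /m/ → [ẽ]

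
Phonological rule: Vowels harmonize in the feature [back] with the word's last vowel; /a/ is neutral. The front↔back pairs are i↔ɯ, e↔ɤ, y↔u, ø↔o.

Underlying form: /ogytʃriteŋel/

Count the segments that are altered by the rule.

1

/o/ harmonizes with /e/ ([-back]) → [ø]
1 segment changes.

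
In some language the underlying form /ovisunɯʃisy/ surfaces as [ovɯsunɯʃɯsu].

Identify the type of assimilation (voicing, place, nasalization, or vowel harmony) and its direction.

vowel harmony, progressive

/i/→[ɯ] /i/→[ɯ] /y/→[u].
Vowels agree with the first vowel, so the harmony is progressive.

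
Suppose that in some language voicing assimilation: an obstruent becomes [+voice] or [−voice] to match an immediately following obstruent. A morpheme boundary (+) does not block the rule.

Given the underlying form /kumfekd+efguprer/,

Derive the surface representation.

[kumfegd+evguprer]

/k/ before /d/ (voiced) → [g]
/f/ before /g/ (voiced) → [v]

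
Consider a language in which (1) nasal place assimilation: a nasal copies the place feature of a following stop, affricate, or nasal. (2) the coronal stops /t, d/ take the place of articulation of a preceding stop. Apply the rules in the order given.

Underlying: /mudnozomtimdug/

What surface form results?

Rule 1: /m/ before /t/ (alveolar) → [n]
Rule 1: /m/ before /d/ (alveolar) → [n]
After rule 1: mudnozontindug
Rule 2: no segment meets the rule's conditions; no change.

[mudnozontindug]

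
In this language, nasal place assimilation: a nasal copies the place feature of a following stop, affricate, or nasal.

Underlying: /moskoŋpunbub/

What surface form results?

/ŋ/ before /p/ (labial) → [m]
/n/ before /b/ (labial) → [m]

[moskompumbub]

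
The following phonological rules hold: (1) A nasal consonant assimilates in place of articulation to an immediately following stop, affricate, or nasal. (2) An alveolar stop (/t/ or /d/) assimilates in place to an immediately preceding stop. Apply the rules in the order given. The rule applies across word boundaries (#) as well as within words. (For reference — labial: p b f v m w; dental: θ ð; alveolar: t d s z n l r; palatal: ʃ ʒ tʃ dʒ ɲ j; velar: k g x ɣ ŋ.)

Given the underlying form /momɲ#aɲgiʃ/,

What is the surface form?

[moɲɲ#aŋgiʃ]

Rule 1: /m/ before /ɲ/ (palatal) → [ɲ]
Rule 1: /ɲ/ before /g/ (velar) → [ŋ]
After rule 1: moɲɲ#aŋgiʃ
Rule 2: no segment meets the rule's conditions; no change.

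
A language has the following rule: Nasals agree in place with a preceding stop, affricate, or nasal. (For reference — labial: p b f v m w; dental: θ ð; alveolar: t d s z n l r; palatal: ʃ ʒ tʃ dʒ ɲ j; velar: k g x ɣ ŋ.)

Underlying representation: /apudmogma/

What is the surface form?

/m/ after /d/ (alveolar) → [n]
/m/ after /g/ (velar) → [ŋ]

[apudnogŋa]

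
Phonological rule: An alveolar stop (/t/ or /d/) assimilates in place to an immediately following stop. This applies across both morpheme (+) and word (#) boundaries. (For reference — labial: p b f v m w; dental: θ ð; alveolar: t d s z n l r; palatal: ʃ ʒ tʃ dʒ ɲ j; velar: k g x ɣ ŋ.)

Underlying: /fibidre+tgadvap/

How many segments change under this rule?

1

/t/ before /g/ (velar) → [k]
1 segment changes.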